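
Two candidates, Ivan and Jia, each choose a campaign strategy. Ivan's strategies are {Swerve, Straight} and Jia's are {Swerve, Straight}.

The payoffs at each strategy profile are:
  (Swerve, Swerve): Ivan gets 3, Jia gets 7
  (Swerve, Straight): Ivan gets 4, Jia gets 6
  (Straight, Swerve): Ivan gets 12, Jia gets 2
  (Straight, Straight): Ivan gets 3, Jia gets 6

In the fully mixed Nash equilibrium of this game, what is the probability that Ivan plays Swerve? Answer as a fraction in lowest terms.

4/5

Let r be the probability that Ivan plays Swerve. In a completely mixed equilibrium, Jia must be indifferent between Swerve and Straight.
Jia's expected payoff from Swerve is 7r + 2(1−r); from Straight it is 6r + 6(1−r).
Setting these equal: 5r + 2 = 6, so r = 4/5.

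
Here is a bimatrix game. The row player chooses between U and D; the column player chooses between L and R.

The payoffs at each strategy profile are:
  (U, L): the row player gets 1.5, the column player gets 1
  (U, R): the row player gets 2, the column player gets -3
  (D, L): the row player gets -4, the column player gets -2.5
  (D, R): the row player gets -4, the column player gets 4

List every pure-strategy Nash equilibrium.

(U, L)

(U, L): the row player gets 1.5 ≥ -4 from D, and the column player gets 1 ≥ -3 from R — Nash equilibrium.
(U, R): the column player prefers L (1 > -3) — not an equilibrium.
(D, L): the row player prefers U (1.5 > -4); the column player prefers R (4 > -2.5) — not an equilibrium.
(D, R): the row player prefers U (2 > -4) — not an equilibrium.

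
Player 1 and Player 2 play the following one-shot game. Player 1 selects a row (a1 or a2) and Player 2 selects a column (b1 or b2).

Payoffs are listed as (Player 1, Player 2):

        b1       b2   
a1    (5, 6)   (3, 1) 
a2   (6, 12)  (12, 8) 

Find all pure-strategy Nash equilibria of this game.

(a1, b1): Player 1 prefers a2 (6 > 5) — not an equilibrium.
(a1, b2): Player 1 prefers a2 (12 > 3); Player 2 prefers b1 (6 > 1) — not an equilibrium.
(a2, b1): Player 1 gets 6 ≥ 5 from a1, and Player 2 gets 12 ≥ 8 from b2 — Nash equilibrium.
(a2, b2): Player 2 prefers b1 (12 > 8) — not an equilibrium.

(a2, b1)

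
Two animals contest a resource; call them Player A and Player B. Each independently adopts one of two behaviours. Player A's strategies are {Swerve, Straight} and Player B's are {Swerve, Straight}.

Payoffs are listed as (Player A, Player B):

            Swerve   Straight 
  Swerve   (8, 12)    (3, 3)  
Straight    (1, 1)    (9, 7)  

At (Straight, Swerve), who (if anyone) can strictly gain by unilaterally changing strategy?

Player A at (Straight, Swerve) earns 1; deviating to Swerve yields 8 — a strict improvement.
Player B earns 1; deviating to Straight yields 7 — a strict improvement.
Both Player A and Player B have strictly profitable deviations.

Both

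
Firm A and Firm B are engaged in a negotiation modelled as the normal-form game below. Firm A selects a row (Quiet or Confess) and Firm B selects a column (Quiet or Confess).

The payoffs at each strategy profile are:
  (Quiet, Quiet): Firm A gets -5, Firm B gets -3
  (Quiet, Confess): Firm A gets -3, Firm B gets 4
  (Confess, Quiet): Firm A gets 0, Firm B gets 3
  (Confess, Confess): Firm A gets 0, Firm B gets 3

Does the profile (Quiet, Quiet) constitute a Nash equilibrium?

No

At (Quiet, Quiet), Firm A earns -5; switching to Confess would give 0, so Firm A would deviate.
Firm B earns -3; switching to Confess would give 4, so Firm B would deviate.
Since at least one player can profitably deviate, this is not a Nash equilibrium.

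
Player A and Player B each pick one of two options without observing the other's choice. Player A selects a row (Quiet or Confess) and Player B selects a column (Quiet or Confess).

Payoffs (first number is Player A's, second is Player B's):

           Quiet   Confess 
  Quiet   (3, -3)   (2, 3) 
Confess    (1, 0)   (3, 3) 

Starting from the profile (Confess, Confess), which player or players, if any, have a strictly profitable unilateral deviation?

Player A at (Confess, Confess) earns 3; deviating to Quiet yields 2 — not better.
Player B earns 3; deviating to Quiet yields 0 — not better.
Neither player can strictly improve; the profile is a Nash equilibrium.

Neither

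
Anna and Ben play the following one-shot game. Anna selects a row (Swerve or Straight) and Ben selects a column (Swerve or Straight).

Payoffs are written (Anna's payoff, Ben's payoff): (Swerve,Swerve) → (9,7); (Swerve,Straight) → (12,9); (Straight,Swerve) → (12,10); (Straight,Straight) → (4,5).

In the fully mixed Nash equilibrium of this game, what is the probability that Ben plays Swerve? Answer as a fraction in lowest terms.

8/11

Let y be the probability that Ben plays Swerve. In a completely mixed equilibrium, Anna must be indifferent between Swerve and Straight.
Anna's expected payoff from Swerve is 9y + 12(1−y); from Straight it is 12y + 4(1−y).
Setting these equal: −3y + 12 = 8y + 4, so y = 8/11.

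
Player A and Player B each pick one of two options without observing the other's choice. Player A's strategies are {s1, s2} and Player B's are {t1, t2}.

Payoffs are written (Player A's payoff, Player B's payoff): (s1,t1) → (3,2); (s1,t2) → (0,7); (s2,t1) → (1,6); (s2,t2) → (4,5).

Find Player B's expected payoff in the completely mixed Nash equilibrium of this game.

First find p, the probability Player A plays s1, from Player B's indifference between t1 and t2: 2p + 6(1−p) = 7p + 5(1−p), giving p = 1/6.
Since Player B is indifferent in equilibrium, Player B's expected payoff equals the payoff from either column against (1/6, 5/6). Using t1: 2(1/6) + 6(5/6) = 16/3.

16/3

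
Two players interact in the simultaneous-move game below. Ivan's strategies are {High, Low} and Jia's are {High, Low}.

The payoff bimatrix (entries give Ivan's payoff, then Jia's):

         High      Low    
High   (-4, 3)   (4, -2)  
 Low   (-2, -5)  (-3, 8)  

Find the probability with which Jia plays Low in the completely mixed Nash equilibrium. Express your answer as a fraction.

2/9

Let c be the probability that Jia plays High. In a completely mixed equilibrium, Ivan must be indifferent between High and Low.
Ivan's expected payoff from High is −4c + 4(1−c); from Low it is −2c − 3(1−c).
Setting these equal: −8c + 4 = c − 3, so c = 7/9.
Therefore Jia plays Low with probability 1 − 7/9 = 2/9.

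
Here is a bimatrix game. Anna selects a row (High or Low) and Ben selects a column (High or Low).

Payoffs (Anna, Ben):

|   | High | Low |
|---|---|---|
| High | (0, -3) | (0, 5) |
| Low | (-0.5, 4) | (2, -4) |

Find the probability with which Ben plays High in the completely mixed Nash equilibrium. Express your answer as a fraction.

Let c be the probability that Ben plays High. In a completely mixed equilibrium, Anna must be indifferent between High and Low.
Anna's expected payoff from High is 0; from Low it is −0.5c + 2(1−c).
Setting these equal: 0 = −2.5c + 2, so c = 4/5.

4/5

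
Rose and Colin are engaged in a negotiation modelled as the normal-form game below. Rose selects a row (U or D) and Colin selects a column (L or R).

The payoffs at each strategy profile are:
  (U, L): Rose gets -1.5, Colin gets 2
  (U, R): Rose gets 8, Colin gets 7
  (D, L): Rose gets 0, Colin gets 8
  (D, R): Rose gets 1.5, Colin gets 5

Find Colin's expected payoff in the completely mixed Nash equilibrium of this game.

23/4

First find x, the probability Rose plays U, from Colin's indifference between L and R: 2x + 8(1−x) = 7x + 5(1−x), giving x = 3/8.
Since Colin is indifferent in equilibrium, Colin's expected payoff equals the payoff from either column against (3/8, 5/8). Using L: 2(3/8) + 8(5/8) = 23/4.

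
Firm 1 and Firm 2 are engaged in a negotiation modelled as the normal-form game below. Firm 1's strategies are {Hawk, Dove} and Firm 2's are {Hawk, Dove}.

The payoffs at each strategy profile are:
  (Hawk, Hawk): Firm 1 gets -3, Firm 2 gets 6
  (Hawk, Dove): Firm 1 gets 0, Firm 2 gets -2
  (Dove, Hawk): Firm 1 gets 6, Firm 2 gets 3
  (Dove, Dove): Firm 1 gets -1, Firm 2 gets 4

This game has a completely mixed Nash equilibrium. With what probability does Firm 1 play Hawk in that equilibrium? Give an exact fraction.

1/9

Let p be the probability that Firm 1 plays Hawk. In a completely mixed equilibrium, Firm 2 must be indifferent between Hawk and Dove.
Firm 2's expected payoff from Hawk is 6p + 3(1−p); from Dove it is −2p + 4(1−p).
Setting these equal: 3p + 3 = −6p + 4, so p = 1/9.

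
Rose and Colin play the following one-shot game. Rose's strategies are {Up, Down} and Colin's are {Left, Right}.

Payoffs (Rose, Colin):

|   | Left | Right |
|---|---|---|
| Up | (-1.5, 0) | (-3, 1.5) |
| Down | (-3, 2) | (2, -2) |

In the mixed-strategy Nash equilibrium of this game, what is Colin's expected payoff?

First find p, the probability Rose plays Up, from Colin's indifference between Left and Right: 2(1−p) = 1.5p − 2(1−p), giving p = 8/11.
Since Colin is indifferent in equilibrium, Colin's expected payoff equals the payoff from either column against (8/11, 3/11). Using Left: 2(3/11) = 6/11.

6/11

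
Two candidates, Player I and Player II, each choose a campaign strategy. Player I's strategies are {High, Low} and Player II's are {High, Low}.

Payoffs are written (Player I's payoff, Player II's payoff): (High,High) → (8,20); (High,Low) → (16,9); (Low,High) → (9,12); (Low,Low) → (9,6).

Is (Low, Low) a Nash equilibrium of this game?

At (Low, Low), Player I earns 9; switching to High would give 16, so Player I would deviate.
Player II earns 6; switching to High would give 12, so Player II would deviate.
Since at least one player can profitably deviate, this is not a Nash equilibrium.

No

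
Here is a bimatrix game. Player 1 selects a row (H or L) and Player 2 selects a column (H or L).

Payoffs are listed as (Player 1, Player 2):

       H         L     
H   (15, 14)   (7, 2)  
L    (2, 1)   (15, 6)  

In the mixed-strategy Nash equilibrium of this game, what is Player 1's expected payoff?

First find q, the probability Player 2 plays H, from Player 1's indifference between H and L: 15q + 7(1−q) = 2q + 15(1−q), giving q = 8/21.
Since Player 1 is indifferent in equilibrium, Player 1's expected payoff equals the payoff from either row against (8/21, 13/21). Using H: 15(8/21) + 7(13/21) = 211/21.

211/21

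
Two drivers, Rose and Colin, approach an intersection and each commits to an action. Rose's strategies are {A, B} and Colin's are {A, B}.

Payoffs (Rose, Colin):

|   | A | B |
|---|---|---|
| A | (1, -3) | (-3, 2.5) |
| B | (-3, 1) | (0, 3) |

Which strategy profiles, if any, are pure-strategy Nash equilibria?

(A, A): Colin prefers B (2.5 > -3) — not an equilibrium.
(A, B): Rose prefers B (0 > -3) — not an equilibrium.
(B, A): Rose prefers A (1 > -3); Colin prefers B (3 > 1) — not an equilibrium.
(B, B): Rose gets 0 ≥ -3 from A, and Colin gets 3 ≥ 1 from A — Nash equilibrium.

(B, B)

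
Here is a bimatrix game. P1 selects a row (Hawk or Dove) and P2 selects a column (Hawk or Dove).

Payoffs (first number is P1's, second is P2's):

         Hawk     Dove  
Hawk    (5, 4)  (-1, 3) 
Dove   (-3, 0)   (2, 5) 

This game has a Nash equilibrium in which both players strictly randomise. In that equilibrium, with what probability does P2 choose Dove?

Let q be the probability that P2 plays Hawk. In a completely mixed equilibrium, P1 must be indifferent between Hawk and Dove.
P1's expected payoff from Hawk is 5q − (1−q); from Dove it is −3q + 2(1−q).
Setting these equal: 6q − 1 = −5q + 2, so q = 3/11.
Therefore P2 plays Dove with probability 1 − 3/11 = 8/11.

8/11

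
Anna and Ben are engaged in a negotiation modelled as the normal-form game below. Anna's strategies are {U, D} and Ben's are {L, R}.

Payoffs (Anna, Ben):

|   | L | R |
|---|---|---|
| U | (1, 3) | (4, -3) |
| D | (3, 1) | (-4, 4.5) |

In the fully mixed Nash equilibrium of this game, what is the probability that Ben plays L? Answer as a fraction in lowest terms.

Let y be the probability that Ben plays L. In a completely mixed equilibrium, Anna must be indifferent between U and D.
Anna's expected payoff from U is y + 4(1−y); from D it is 3y − 4(1−y).
Setting these equal: −3y + 4 = 7y − 4, so y = 4/5.

4/5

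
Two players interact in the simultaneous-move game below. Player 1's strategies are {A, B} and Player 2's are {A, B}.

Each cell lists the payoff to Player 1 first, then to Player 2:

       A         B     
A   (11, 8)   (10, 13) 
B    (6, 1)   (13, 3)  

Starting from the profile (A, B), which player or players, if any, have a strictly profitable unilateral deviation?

Player 1

Player 1 at (A, B) earns 10; deviating to B yields 13 — a strict improvement.
Player 2 earns 13; deviating to A yields 8 — not better.
Only Player 1 has a strictly profitable deviation.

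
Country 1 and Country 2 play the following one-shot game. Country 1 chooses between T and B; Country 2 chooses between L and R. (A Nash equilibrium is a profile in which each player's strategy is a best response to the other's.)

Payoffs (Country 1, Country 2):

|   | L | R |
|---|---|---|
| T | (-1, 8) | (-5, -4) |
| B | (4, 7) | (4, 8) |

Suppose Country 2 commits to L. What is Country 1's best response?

Against L, Country 1 earns -1 from T and 4 from B.
So B is the best response.

B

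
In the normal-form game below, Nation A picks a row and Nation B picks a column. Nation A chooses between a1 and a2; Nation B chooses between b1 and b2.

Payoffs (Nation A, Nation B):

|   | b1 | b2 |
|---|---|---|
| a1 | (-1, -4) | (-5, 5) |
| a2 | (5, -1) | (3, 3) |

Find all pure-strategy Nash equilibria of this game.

(a1, b1): Nation A prefers a2 (5 > -1); Nation B prefers b2 (5 > -4) — not an equilibrium.
(a1, b2): Nation A prefers a2 (3 > -5) — not an equilibrium.
(a2, b1): Nation B prefers b2 (3 > -1) — not an equilibrium.
(a2, b2): Nation A gets 3 ≥ -5 from a1, and Nation B gets 3 ≥ -1 from b1 — Nash equilibrium.

(a2, b2)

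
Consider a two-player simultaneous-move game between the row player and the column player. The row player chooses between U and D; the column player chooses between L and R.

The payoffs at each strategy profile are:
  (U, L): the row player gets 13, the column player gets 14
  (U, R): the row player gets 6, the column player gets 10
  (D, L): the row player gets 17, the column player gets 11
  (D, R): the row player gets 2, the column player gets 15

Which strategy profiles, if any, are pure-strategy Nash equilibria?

(U, L): the row player prefers D (17 > 13) — not an equilibrium.
(U, R): the column player prefers L (14 > 10) — not an equilibrium.
(D, L): the column player prefers R (15 > 11) — not an equilibrium.
(D, R): the row player prefers U (6 > 2) — not an equilibrium.

none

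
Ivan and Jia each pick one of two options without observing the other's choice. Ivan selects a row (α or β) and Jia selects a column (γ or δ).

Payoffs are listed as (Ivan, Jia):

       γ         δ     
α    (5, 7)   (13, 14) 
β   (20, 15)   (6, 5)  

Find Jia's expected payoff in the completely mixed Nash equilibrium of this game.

175/17

First find p, the probability Ivan plays α, from Jia's indifference between γ and δ: 7p + 15(1−p) = 14p + 5(1−p), giving p = 10/17.
Since Jia is indifferent in equilibrium, Jia's expected payoff equals the payoff from either column against (10/17, 7/17). Using γ: 7(10/17) + 15(7/17) = 175/17.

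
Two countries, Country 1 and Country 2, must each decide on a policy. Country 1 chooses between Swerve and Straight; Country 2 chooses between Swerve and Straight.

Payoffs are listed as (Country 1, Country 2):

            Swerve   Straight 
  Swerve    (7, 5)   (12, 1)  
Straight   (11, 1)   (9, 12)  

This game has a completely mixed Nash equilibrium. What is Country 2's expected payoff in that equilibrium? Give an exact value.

59/15

First find x, the probability Country 1 plays Swerve, from Country 2's indifference between Swerve and Straight: 5x + (1−x) = x + 12(1−x), giving x = 11/15.
Since Country 2 is indifferent in equilibrium, Country 2's expected payoff equals the payoff from either column against (11/15, 4/15). Using Swerve: 5(11/15) + (4/15) = 59/15.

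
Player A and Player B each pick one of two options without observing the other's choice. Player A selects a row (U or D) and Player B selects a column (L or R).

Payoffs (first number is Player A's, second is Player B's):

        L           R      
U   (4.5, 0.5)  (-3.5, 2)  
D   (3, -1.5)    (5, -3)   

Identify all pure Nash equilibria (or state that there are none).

(U, L): Player B prefers R (2 > 0.5) — not an equilibrium.
(U, R): Player A prefers D (5 > -3.5) — not an equilibrium.
(D, L): Player A prefers U (4.5 > 3) — not an equilibrium.
(D, R): Player B prefers L (-1.5 > -3) — not an equilibrium.

none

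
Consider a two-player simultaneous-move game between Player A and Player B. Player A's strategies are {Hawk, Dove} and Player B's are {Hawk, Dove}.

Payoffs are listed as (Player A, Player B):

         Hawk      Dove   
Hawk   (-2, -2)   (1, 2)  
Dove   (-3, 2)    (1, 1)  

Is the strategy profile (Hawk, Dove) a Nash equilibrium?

Yes

At (Hawk, Dove), Player A earns 1; switching to Dove would give 1, so Player A has no profitable deviation.
Player B earns 2; switching to Hawk would give -2, so Player B has no profitable deviation.
Neither player can gain by a unilateral deviation, so this profile is a Nash equilibrium.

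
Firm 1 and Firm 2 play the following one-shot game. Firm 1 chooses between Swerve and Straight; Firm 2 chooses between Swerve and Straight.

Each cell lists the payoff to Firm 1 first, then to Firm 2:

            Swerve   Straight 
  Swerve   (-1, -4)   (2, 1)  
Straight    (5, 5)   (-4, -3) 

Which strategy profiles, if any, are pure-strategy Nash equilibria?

(Swerve, Straight) and (Straight, Swerve)

(Swerve, Swerve): Firm 1 prefers Straight (5 > -1); Firm 2 prefers Straight (1 > -4) — not an equilibrium.
(Swerve, Straight): Firm 1 gets 2 ≥ -4 from Straight, and Firm 2 gets 1 ≥ -4 from Swerve — Nash equilibrium.
(Straight, Swerve): Firm 1 gets 5 ≥ -1 from Swerve, and Firm 2 gets 5 ≥ -3 from Straight — Nash equilibrium.
(Straight, Straight): Firm 1 prefers Swerve (2 > -4); Firm 2 prefers Swerve (5 > -3) — not an equilibrium.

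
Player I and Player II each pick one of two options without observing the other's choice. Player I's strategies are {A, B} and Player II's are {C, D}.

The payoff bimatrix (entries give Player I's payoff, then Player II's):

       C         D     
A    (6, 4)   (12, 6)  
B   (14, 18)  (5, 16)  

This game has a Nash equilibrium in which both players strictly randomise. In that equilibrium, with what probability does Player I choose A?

Let p be the probability that Player I plays A. In a completely mixed equilibrium, Player II must be indifferent between C and D.
Player II's expected payoff from C is 4p + 18(1−p); from D it is 6p + 16(1−p).
Setting these equal: −14p + 18 = −10p + 16, so p = 1/2.

1/2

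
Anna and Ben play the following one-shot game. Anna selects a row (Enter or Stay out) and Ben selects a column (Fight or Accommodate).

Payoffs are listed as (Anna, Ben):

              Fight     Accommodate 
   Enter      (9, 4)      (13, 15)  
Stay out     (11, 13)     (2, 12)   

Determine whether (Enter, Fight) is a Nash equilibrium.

At (Enter, Fight), Anna earns 9; switching to Stay out would give 11, so Anna would deviate.
Ben earns 4; switching to Accommodate would give 15, so Ben would deviate.
Since at least one player can profitably deviate, this is not a Nash equilibrium.

No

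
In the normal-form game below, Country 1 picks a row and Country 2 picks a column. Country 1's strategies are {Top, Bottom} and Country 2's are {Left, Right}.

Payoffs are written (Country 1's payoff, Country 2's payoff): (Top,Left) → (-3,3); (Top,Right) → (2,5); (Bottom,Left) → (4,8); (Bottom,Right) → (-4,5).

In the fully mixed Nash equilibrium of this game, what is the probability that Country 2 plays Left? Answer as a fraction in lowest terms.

6/13

Let q be the probability that Country 2 plays Left. In a completely mixed equilibrium, Country 1 must be indifferent between Top and Bottom.
Country 1's expected payoff from Top is −3q + 2(1−q); from Bottom it is 4q − 4(1−q).
Setting these equal: −5q + 2 = 8q − 4, so q = 6/13.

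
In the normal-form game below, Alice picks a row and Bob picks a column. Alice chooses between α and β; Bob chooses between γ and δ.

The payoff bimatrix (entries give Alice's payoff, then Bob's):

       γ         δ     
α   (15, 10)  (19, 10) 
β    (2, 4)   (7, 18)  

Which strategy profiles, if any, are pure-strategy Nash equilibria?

(α, γ) and (α, δ)

(α, γ): Alice gets 15 ≥ 2 from β, and Bob gets 10 ≥ 10 from δ — Nash equilibrium.
(α, δ): Alice gets 19 ≥ 7 from β, and Bob gets 10 ≥ 10 from γ — Nash equilibrium.
(β, γ): Alice prefers α (15 > 2); Bob prefers δ (18 > 4) — not an equilibrium.
(β, δ): Alice prefers α (19 > 7) — not an equilibrium.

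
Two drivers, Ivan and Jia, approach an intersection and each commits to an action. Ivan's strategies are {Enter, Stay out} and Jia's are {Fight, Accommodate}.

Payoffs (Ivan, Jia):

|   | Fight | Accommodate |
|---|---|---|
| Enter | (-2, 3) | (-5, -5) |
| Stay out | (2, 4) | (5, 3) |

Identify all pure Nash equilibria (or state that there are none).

(Enter, Fight): Ivan prefers Stay out (2 > -2) — not an equilibrium.
(Enter, Accommodate): Ivan prefers Stay out (5 > -5); Jia prefers Fight (3 > -5) — not an equilibrium.
(Stay out, Fight): Ivan gets 2 ≥ -2 from Enter, and Jia gets 4 ≥ 3 from Accommodate — Nash equilibrium.
(Stay out, Accommodate): Jia prefers Fight (4 > 3) — not an equilibrium.

(Stay out, Fight)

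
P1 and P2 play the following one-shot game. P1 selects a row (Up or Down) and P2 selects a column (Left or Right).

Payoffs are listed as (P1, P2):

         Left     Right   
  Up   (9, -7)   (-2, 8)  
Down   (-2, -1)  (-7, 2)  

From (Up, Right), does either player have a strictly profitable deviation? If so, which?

Neither

P1 at (Up, Right) earns -2; deviating to Down yields -7 — not better.
P2 earns 8; deviating to Left yields -7 — not better.
Neither player can strictly improve; the profile is a Nash equilibrium.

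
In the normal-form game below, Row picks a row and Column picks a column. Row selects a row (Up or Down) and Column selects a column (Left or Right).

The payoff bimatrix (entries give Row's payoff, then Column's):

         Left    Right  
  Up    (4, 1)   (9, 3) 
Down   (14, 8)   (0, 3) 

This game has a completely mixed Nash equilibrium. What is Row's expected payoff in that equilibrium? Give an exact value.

First find y, the probability Column plays Left, from Row's indifference between Up and Down: 4y + 9(1−y) = 14y, giving y = 9/19.
Since Row is indifferent in equilibrium, Row's expected payoff equals the payoff from either row against (9/19, 10/19). Using Up: 4(9/19) + 9(10/19) = 126/19.

126/19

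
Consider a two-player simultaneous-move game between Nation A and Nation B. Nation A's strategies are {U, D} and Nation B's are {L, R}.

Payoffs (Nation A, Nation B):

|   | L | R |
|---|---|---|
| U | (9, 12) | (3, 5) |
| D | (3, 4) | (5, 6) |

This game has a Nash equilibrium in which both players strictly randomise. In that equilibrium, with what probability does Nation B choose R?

Let q be the probability that Nation B plays L. In a completely mixed equilibrium, Nation A must be indifferent between U and D.
Nation A's expected payoff from U is 9q + 3(1−q); from D it is 3q + 5(1−q).
Setting these equal: 6q + 3 = −2q + 5, so q = 1/4.
Therefore Nation B plays R with probability 1 − 1/4 = 3/4.

3/4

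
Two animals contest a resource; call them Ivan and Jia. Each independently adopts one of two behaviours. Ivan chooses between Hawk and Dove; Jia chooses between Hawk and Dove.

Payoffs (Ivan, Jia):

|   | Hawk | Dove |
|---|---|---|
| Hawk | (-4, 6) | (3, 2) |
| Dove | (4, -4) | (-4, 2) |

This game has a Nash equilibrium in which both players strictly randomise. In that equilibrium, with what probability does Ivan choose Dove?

2/5

Let r be the probability that Ivan plays Hawk. In a completely mixed equilibrium, Jia must be indifferent between Hawk and Dove.
Jia's expected payoff from Hawk is 6r − 4(1−r); from Dove it is 2r + 2(1−r).
Setting these equal: 10r − 4 = 2, so r = 3/5.
Therefore Ivan plays Dove with probability 1 − 3/5 = 2/5.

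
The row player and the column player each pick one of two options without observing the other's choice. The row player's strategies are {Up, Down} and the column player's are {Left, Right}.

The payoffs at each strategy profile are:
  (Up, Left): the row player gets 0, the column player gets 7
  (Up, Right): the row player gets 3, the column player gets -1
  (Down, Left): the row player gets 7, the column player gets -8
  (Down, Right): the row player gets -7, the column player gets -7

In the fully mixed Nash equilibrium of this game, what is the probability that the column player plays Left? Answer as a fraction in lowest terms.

Let c be the probability that the column player plays Left. In a completely mixed equilibrium, the row player must be indifferent between Up and Down.
The row player's expected payoff from Up is 3(1−c); from Down it is 7c − 7(1−c).
Setting these equal: −3c + 3 = 14c − 7, so c = 10/17.

10/17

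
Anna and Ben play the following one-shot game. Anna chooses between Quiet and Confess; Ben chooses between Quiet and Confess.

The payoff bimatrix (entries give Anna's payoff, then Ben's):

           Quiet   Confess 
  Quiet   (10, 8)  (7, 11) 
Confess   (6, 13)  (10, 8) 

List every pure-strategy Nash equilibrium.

(Quiet, Quiet): Ben prefers Confess (11 > 8) — not an equilibrium.
(Quiet, Confess): Anna prefers Confess (10 > 7) — not an equilibrium.
(Confess, Quiet): Anna prefers Quiet (10 > 6) — not an equilibrium.
(Confess, Confess): Ben prefers Quiet (13 > 8) — not an equilibrium.

none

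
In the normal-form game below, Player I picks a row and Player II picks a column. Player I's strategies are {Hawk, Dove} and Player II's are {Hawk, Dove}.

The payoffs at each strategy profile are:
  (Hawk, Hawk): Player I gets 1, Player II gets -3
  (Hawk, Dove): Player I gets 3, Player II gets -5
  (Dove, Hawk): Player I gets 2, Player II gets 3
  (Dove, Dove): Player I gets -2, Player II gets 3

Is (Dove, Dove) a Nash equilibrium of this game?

No

At (Dove, Dove), Player I earns -2; switching to Hawk would give 3, so Player I would deviate.
Player II earns 3; switching to Hawk would give 3, so Player II has no profitable deviation.
Since at least one player can profitably deviate, this is not a Nash equilibrium.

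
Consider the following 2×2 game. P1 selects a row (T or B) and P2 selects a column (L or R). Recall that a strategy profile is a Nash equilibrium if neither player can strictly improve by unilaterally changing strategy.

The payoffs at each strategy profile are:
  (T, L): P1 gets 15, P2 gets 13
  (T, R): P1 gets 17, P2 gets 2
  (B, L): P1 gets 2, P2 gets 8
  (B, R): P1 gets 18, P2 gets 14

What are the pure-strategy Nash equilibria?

(T, L) and (B, R)

(T, L): P1 gets 15 ≥ 2 from B, and P2 gets 13 ≥ 2 from R — Nash equilibrium.
(T, R): P1 prefers B (18 > 17); P2 prefers L (13 > 2) — not an equilibrium.
(B, L): P1 prefers T (15 > 2); P2 prefers R (14 > 8) — not an equilibrium.
(B, R): P1 gets 18 ≥ 17 from T, and P2 gets 14 ≥ 8 from L — Nash equilibrium.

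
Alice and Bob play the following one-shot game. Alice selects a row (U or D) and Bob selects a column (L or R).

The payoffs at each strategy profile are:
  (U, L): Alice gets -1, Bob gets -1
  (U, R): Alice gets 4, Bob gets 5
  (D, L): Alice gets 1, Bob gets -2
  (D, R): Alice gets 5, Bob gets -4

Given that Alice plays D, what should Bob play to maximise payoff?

L

Against D, Bob earns -2 from L and -4 from R.
So L is the best response.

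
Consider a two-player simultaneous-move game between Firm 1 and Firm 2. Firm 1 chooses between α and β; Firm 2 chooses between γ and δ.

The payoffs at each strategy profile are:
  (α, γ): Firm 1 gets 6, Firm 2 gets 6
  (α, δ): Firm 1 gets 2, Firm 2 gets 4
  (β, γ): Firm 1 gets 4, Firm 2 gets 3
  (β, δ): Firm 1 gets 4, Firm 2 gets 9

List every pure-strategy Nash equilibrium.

(α, γ) and (β, δ)

(α, γ): Firm 1 gets 6 ≥ 4 from β, and Firm 2 gets 6 ≥ 4 from δ — Nash equilibrium.
(α, δ): Firm 1 prefers β (4 > 2); Firm 2 prefers γ (6 > 4) — not an equilibrium.
(β, γ): Firm 1 prefers α (6 > 4); Firm 2 prefers δ (9 > 3) — not an equilibrium.
(β, δ): Firm 1 gets 4 ≥ 2 from α, and Firm 2 gets 9 ≥ 3 from γ — Nash equilibrium.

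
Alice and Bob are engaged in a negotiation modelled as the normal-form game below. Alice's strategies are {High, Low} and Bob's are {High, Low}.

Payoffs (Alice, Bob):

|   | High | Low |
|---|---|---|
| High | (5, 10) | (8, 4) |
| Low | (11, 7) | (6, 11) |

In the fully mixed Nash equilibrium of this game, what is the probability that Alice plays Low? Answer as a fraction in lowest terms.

Let x be the probability that Alice plays High. In a completely mixed equilibrium, Bob must be indifferent between High and Low.
Bob's expected payoff from High is 10x + 7(1−x); from Low it is 4x + 11(1−x).
Setting these equal: 3x + 7 = −7x + 11, so x = 2/5.
Therefore Alice plays Low with probability 1 − 2/5 = 3/5.

3/5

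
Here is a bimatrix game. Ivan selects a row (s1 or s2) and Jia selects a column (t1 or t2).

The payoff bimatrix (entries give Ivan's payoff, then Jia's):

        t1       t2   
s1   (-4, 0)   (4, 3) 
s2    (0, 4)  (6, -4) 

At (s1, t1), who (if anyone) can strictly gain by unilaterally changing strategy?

Both

Ivan at (s1, t1) earns -4; deviating to s2 yields 0 — a strict improvement.
Jia earns 0; deviating to t2 yields 3 — a strict improvement.
Both Ivan and Jia have strictly profitable deviations.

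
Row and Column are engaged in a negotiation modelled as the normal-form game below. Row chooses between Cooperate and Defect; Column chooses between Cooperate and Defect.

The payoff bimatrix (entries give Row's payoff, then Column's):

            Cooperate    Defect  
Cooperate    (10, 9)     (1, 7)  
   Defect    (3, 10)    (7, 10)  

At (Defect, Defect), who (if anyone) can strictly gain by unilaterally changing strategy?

Neither

Row at (Defect, Defect) earns 7; deviating to Cooperate yields 1 — not better.
Column earns 10; deviating to Cooperate yields 10 — not better.
Neither player can strictly improve; the profile is a Nash equilibrium.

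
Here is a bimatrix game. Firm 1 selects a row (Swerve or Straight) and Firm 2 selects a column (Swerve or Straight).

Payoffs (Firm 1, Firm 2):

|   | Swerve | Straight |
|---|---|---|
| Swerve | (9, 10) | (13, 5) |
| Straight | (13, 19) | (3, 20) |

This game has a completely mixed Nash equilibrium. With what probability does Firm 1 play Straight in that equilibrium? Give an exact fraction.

Let x be the probability that Firm 1 plays Swerve. In a completely mixed equilibrium, Firm 2 must be indifferent between Swerve and Straight.
Firm 2's expected payoff from Swerve is 10x + 19(1−x); from Straight it is 5x + 20(1−x).
Setting these equal: −9x + 19 = −15x + 20, so x = 1/6.
Therefore Firm 1 plays Straight with probability 1 − 1/6 = 5/6.

5/6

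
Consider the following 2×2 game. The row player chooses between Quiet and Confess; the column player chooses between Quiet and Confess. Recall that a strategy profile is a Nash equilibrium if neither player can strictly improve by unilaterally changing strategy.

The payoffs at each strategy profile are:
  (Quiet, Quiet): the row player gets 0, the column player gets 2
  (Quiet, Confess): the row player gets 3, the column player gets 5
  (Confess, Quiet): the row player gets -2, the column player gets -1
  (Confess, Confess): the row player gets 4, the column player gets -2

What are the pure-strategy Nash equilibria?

none

(Quiet, Quiet): the column player prefers Confess (5 > 2) — not an equilibrium.
(Quiet, Confess): the row player prefers Confess (4 > 3) — not an equilibrium.
(Confess, Quiet): the row player prefers Quiet (0 > -2) — not an equilibrium.
(Confess, Confess): the column player prefers Quiet (-1 > -2) — not an equilibrium.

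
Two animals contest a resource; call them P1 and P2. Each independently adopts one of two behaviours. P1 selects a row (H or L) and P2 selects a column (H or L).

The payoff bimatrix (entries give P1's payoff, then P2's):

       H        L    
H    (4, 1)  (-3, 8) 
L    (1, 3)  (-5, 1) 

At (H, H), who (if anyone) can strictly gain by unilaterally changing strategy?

P1 at (H, H) earns 4; deviating to L yields 1 — not better.
P2 earns 1; deviating to L yields 8 — a strict improvement.
Only P2 has a strictly profitable deviation.

P2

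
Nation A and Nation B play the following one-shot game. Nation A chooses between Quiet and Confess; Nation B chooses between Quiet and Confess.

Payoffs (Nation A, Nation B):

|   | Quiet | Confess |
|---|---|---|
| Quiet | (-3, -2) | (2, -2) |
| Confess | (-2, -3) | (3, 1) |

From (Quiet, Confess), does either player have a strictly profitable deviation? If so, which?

Nation A at (Quiet, Confess) earns 2; deviating to Confess yields 3 — a strict improvement.
Nation B earns -2; deviating to Quiet yields -2 — not better.
Only Nation A has a strictly profitable deviation.

Nation A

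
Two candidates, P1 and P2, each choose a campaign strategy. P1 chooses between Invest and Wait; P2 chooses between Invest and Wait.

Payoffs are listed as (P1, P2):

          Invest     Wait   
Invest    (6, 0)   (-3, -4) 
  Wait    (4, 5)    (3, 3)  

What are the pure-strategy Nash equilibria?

(Invest, Invest): P1 gets 6 ≥ 4 from Wait, and P2 gets 0 ≥ -4 from Wait — Nash equilibrium.
(Invest, Wait): P1 prefers Wait (3 > -3); P2 prefers Invest (0 > -4) — not an equilibrium.
(Wait, Invest): P1 prefers Invest (6 > 4) — not an equilibrium.
(Wait, Wait): P2 prefers Invest (5 > 3) — not an equilibrium.

(Invest, Invest)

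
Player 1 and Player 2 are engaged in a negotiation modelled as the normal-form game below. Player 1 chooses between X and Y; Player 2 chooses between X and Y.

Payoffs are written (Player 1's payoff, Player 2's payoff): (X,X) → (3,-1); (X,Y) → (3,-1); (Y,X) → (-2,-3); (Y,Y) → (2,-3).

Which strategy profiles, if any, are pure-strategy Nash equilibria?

(X, X): Player 1 gets 3 ≥ -2 from Y, and Player 2 gets -1 ≥ -1 from Y — Nash equilibrium.
(X, Y): Player 1 gets 3 ≥ 2 from Y, and Player 2 gets -1 ≥ -1 from X — Nash equilibrium.
(Y, X): Player 1 prefers X (3 > -2) — not an equilibrium.
(Y, Y): Player 1 prefers X (3 > 2) — not an equilibrium.

(X, X) and (X, Y)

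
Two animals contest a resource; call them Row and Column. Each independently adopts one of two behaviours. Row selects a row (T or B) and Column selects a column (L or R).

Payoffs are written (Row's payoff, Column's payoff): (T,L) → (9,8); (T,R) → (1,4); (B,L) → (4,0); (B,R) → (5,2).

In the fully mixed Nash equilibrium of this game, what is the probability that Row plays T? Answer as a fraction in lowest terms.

1/3

Let r be the probability that Row plays T. In a completely mixed equilibrium, Column must be indifferent between L and R.
Column's expected payoff from L is 8r; from R it is 4r + 2(1−r).
Setting these equal: 8r = 2r + 2, so r = 1/3.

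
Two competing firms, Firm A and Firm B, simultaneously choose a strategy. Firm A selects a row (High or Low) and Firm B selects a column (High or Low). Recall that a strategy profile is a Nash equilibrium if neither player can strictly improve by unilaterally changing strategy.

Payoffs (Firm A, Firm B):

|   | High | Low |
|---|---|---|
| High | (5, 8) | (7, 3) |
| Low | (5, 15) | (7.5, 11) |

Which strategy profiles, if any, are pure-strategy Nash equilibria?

(High, High) and (Low, High)

(High, High): Firm A gets 5 ≥ 5 from Low, and Firm B gets 8 ≥ 3 from Low — Nash equilibrium.
(High, Low): Firm A prefers Low (7.5 > 7); Firm B prefers High (8 > 3) — not an equilibrium.
(Low, High): Firm A gets 5 ≥ 5 from High, and Firm B gets 15 ≥ 11 from Low — Nash equilibrium.
(Low, Low): Firm B prefers High (15 > 11) — not an equilibrium.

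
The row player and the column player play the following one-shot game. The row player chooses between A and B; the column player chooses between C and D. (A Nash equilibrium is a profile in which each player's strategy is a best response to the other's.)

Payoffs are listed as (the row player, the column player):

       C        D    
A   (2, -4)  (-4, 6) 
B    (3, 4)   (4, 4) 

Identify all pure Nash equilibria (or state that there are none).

(B, C) and (B, D)

(A, C): the row player prefers B (3 > 2); the column player prefers D (6 > -4) — not an equilibrium.
(A, D): the row player prefers B (4 > -4) — not an equilibrium.
(B, C): the row player gets 3 ≥ 2 from A, and the column player gets 4 ≥ 4 from D — Nash equilibrium.
(B, D): the row player gets 4 ≥ -4 from A, and the column player gets 4 ≥ 4 from C — Nash equilibrium.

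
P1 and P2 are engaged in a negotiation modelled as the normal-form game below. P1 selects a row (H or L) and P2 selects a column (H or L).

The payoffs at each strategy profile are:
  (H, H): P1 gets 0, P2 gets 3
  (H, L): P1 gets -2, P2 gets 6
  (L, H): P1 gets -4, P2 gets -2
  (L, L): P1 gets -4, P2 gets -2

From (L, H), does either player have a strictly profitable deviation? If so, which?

P1

P1 at (L, H) earns -4; deviating to H yields 0 — a strict improvement.
P2 earns -2; deviating to L yields -2 — not better.
Only P1 has a strictly profitable deviation.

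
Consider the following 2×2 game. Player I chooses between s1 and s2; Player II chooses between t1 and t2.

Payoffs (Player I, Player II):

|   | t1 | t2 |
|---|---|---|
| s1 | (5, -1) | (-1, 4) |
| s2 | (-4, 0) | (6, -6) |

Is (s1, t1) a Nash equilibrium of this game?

No

At (s1, t1), Player I earns 5; switching to s2 would give -4, so Player I has no profitable deviation.
Player II earns -1; switching to t2 would give 4, so Player II would deviate.
Since at least one player can profitably deviate, this is not a Nash equilibrium.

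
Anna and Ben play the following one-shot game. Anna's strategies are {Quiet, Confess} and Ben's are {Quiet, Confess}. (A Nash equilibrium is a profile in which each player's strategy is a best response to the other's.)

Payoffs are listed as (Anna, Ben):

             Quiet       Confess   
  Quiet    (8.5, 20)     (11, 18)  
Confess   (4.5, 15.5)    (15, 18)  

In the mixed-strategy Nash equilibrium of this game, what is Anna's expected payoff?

First find y, the probability Ben plays Quiet, from Anna's indifference between Quiet and Confess: 8.5y + 11(1−y) = 4.5y + 15(1−y), giving y = 1/2.
Since Anna is indifferent in equilibrium, Anna's expected payoff equals the payoff from either row against (1/2, 1/2). Using Quiet: 8.5(1/2) + 11(1/2) = 39/4.

39/4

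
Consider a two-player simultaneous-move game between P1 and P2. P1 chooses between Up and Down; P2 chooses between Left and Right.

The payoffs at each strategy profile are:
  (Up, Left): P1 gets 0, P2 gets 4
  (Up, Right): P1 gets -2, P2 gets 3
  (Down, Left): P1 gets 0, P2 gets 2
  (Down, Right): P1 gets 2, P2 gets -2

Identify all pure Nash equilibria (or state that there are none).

(Up, Left): P1 gets 0 ≥ 0 from Down, and P2 gets 4 ≥ 3 from Right — Nash equilibrium.
(Up, Right): P1 prefers Down (2 > -2); P2 prefers Left (4 > 3) — not an equilibrium.
(Down, Left): P1 gets 0 ≥ 0 from Up, and P2 gets 2 ≥ -2 from Right — Nash equilibrium.
(Down, Right): P2 prefers Left (2 > -2) — not an equilibrium.

(Up, Left) and (Down, Left)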